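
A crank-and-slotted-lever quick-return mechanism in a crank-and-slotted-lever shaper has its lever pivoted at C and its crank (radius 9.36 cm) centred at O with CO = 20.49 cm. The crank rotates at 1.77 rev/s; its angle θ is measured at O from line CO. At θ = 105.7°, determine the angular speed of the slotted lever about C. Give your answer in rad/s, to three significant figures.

0.984

ω = 11.12 rad/s (from 1.77 rev/s).
Crank pin A relative to C: A = (d + r cosθ, r sinθ); lever angle φ = atan2(r sinθ, d + r cosθ).
Differentiating tanφ: φ̇ = rω(d cosθ + r)/(d² + r² + 2dr cosθ).
d² + r² + 2dr cosθ = |CA|² = 0.0403655 m²;  d cosθ + r = +0.038154 m.
|ω_lever| = |0.0936·11.12·+0.038154| / 0.0403655 = 0.98392 rad/s.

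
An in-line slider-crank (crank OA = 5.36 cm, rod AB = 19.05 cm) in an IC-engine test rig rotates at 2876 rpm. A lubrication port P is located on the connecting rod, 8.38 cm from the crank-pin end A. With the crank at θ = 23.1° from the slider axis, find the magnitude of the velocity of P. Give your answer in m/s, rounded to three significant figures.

10.9

ω = 301.2 rad/s.  Crank-pin speed |V_A| = rω = 16.143 m/s, perpendicular to OA.
Rod angle: sinφ = −(r/L) sinθ ⇒ φ = -6.338°; ω_rod = −rω cosθ/√(L²−r²sin²θ) = -78.425 rad/s.
V_P = V_A + ω_rod × AP, with AP = 0.0838 m along the rod.
Components: V_Px = −rω sinθ − a·ω_rod·sinφ = -7.059 m/s;  V_Py = rω cosθ + a·ω_rod·cosφ = +8.3168 m/s.
|V_P| = √(V_Px² + V_Py²) = 10.909 m/s.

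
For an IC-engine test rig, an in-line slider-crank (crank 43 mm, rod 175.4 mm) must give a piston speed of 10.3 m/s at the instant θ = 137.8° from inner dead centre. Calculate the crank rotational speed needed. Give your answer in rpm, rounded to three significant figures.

For an in-line slider-crank, |v_piston| = rω|sinθ|·[1 + r cosθ/√(L² − r² sin²θ)].
With r = 0.043 m, L = 0.1754 m, θ = 137.8°: the bracketed kinematic factor |dx/dθ| = 0.023566 m.
ω = v/|dx/dθ| = 10.3/0.023566 = 437.08 rad/s.
N = 60ω/(2π) = 4173.8 rpm.

4170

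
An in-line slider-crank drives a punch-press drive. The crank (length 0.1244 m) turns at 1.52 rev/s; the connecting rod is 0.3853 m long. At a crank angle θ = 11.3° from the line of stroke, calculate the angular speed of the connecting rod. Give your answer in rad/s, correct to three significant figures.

3.03

ω = 9.55 rad/s (converted from 1.52 rev/s).
The rod makes angle φ with the slider axis where L sinφ = r sinθ; differentiating, L cosφ·φ̇ = r ω cosθ.
L cosφ = √(L² − r² sin²θ) = 0.38453 m.
|ω_rod| = r ω |cosθ| / √(L² − r² sin²θ) = 0.1244·9.55·0.98061/0.38453 = 3.0298 rad/s.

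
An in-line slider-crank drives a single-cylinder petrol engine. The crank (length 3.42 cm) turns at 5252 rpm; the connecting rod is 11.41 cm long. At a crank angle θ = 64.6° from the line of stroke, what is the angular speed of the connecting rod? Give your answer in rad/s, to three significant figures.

73.5

ω = 550 rad/s (converted from 5252 rpm).
The rod makes angle φ with the slider axis where L sinφ = r sinθ; differentiating, L cosφ·φ̇ = r ω cosθ.
L cosφ = √(L² − r² sin²θ) = 0.10984 m.
|ω_rod| = r ω |cosθ| / √(L² − r² sin²θ) = 0.0342·550·0.42894/0.10984 = 73.455 rad/s.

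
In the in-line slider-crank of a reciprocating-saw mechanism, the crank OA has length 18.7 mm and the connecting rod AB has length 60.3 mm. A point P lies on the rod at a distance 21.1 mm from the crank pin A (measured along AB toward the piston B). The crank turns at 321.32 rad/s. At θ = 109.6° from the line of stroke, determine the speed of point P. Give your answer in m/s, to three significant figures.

ω = 321.3 rad/s.  Crank-pin speed |V_A| = rω = 6.0087 m/s, perpendicular to OA.
Rod angle: sinφ = −(r/L) sinθ ⇒ φ = -16.987°; ω_rod = −rω cosθ/√(L²−r²sin²θ) = +34.951 rad/s.
V_P = V_A + ω_rod × AP, with AP = 0.0211 m along the rod.
Components: V_Px = −rω sinθ − a·ω_rod·sinφ = -5.4451 m/s;  V_Py = rω cosθ + a·ω_rod·cosφ = -1.3103 m/s.
|V_P| = √(V_Px² + V_Py²) = 5.6005 m/s.

5.60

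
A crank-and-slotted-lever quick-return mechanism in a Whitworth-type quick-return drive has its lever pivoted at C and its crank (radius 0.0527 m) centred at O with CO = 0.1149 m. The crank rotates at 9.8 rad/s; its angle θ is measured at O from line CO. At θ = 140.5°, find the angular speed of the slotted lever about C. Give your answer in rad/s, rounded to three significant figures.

ω = 9.8 rad/s
Crank pin A relative to C: A = (d + r cosθ, r sinθ); lever angle φ = atan2(r sinθ, d + r cosθ).
Differentiating tanφ: φ̇ = rω(d cosθ + r)/(d² + r² + 2dr cosθ).
d² + r² + 2dr cosθ = |CA|² = 0.00663457 m²;  d cosθ + r = -0.03596 m.
|ω_lever| = |0.0527·9.8·-0.03596| / 0.00663457 = 2.7992 rad/s.

2.80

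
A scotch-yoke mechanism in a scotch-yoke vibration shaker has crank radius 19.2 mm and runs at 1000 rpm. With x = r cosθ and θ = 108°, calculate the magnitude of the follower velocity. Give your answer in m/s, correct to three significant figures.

ω = 104.7 rad/s (from 1000 rpm).
x = r cosθ ⇒ ẋ = −rω sinθ.
|v| = rω|sinθ| = 0.0192·104.7·|sin 108°| = 1.9122 m/s.

1.91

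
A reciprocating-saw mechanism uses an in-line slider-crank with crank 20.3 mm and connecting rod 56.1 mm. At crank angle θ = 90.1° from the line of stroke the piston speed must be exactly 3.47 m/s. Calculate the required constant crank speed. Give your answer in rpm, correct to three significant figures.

1630

For an in-line slider-crank, |v_piston| = rω|sinθ|·[1 + r cosθ/√(L² − r² sin²θ)].
With r = 0.0203 m, L = 0.0561 m, θ = 90.1°: the bracketed kinematic factor |dx/dθ| = 0.020286 m.
ω = v/|dx/dθ| = 3.47/0.020286 = 171.05 rad/s.
N = 60ω/(2π) = 1633.4 rpm.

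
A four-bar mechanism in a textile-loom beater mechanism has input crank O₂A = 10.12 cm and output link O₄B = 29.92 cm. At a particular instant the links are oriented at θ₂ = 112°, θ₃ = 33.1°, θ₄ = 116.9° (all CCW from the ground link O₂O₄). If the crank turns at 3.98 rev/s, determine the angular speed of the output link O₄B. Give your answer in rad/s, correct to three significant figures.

ω₂ = 25.01 rad/s (from 3.98 rev/s).
Differentiating the loop-closure r₂e^{iθ₂}+r₃e^{iθ₃}=r₁+r₄e^{iθ₄} gives r₂ω₂e^{iθ₂}+r₃ω₃e^{iθ₃}=r₄ω₄e^{iθ₄}.
Eliminating the other unknown: ω₄ = r₂ω₂ sin(θ₂−θ₃) / [r₄ sin(θ₄−θ₃)].
Numerator sine = +0.98129; denominator sine = +0.99415.
Result = 0.1012·25.01·(+0.98129) / (0.2992·(+0.99415)) = +8.3489 rad/s; magnitude 8.3489 rad/s.

8.35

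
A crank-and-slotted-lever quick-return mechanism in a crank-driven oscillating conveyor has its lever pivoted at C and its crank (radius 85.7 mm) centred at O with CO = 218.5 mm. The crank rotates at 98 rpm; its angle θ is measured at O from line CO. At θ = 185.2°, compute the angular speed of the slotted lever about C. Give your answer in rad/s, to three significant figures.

6.52

ω = 10.26 rad/s (from 98 rpm).
Crank pin A relative to C: A = (d + r cosθ, r sinθ); lever angle φ = atan2(r sinθ, d + r cosθ).
Differentiating tanφ: φ̇ = rω(d cosθ + r)/(d² + r² + 2dr cosθ).
d² + r² + 2dr cosθ = |CA|² = 0.01779 m²;  d cosθ + r = -0.1319 m.
|ω_lever| = |0.0857·10.26·-0.1319| / 0.01779 = 6.5209 rad/s.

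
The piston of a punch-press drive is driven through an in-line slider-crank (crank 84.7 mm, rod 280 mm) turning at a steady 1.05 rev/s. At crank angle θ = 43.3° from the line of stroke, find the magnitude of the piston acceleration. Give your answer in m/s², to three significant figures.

ω = 2π·1.05 = 6.597 rad/s
x(θ) = r cosθ + √(L² − r² sin²θ); with ω constant, a = ω²·d²x/dθ².
d²x/dθ² = −r cosθ − r²(cos2θ)/√u − r⁴ sin²2θ/(4u^{3/2}),  u = L² − r² sin²θ = 0.0750257 m².
Substituting r = 0.0847 m, L = 0.28 m, θ = 43.3°: d²x/dθ² = -0.06382 m.
a = ω²·d²x/dθ² = (6.597)²·(-0.06382) = -2.7777 m/s²;  |a| = 2.7777 m/s².

2.78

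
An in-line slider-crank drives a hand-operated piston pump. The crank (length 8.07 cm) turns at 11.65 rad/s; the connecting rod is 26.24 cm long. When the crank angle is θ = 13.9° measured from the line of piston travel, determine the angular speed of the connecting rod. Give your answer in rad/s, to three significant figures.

3.49

ω = 11.65 rad/s
The rod makes angle φ with the slider axis where L sinφ = r sinθ; differentiating, L cosφ·φ̇ = r ω cosθ.
L cosφ = √(L² − r² sin²θ) = 0.26168 m.
|ω_rod| = r ω |cosθ| / √(L² − r² sin²θ) = 0.0807·11.65·0.97072/0.26168 = 3.4875 rad/s.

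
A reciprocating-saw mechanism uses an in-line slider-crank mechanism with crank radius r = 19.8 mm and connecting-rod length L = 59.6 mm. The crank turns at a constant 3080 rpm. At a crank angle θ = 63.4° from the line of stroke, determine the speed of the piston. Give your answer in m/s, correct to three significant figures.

6.60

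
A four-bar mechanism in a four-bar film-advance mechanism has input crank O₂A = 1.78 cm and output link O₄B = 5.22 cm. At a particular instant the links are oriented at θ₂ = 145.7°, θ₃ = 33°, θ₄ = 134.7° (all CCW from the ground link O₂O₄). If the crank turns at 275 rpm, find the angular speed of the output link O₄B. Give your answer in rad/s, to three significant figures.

9.25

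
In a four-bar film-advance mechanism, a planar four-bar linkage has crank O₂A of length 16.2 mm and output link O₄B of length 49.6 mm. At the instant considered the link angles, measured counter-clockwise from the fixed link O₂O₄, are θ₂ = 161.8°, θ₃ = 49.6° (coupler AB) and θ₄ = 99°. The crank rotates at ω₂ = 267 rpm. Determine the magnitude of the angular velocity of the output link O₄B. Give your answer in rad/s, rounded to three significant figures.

11.1

ω₂ = 27.96 rad/s (from 267 rpm).
Differentiating the loop-closure r₂e^{iθ₂}+r₃e^{iθ₃}=r₁+r₄e^{iθ₄} gives r₂ω₂e^{iθ₂}+r₃ω₃e^{iθ₃}=r₄ω₄e^{iθ₄}.
Eliminating the other unknown: ω₄ = r₂ω₂ sin(θ₂−θ₃) / [r₄ sin(θ₄−θ₃)].
Numerator sine = +0.92587; denominator sine = +0.75927.
Result = 0.0162·27.96·(+0.92587) / (0.0496·(+0.75927)) = +11.136 rad/s; magnitude 11.136 rad/s.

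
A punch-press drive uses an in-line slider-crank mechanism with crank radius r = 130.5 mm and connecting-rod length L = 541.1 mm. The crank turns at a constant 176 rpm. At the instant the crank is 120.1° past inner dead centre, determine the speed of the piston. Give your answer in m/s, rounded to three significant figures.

ω = 2π·176/60 = 18.43 rad/s
For an in-line slider-crank, x = r cosθ + √(L² − r² sin²θ), so v = −rω sinθ·[1 + r cosθ/√(L² − r² sin²θ)].
With r = 0.1305 m, L = 0.5411 m, θ = 120.1°: √(L² − r² sin²θ) = 0.52919 m.
v = −0.1305·18.43·0.86515·[1 + 0.1305·-0.50151/0.52919] = -1.8235 m/s.
|v| = 1.8235 m/s.

1.82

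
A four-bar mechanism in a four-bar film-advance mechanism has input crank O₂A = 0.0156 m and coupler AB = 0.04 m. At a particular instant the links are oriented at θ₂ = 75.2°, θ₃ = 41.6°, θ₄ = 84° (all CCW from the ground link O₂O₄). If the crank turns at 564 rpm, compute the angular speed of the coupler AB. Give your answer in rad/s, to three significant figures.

ω₂ = 59.06 rad/s (from 564 rpm).
Differentiating the loop-closure r₂e^{iθ₂}+r₃e^{iθ₃}=r₁+r₄e^{iθ₄} gives r₂ω₂e^{iθ₂}+r₃ω₃e^{iθ₃}=r₄ω₄e^{iθ₄}.
Eliminating the other unknown: ω₃ = r₂ω₂ sin(θ₄−θ₂) / [r₃ sin(θ₃−θ₄)].
Numerator sine = +0.15299; denominator sine = -0.67430.
Result = 0.0156·59.06·(+0.15299) / (0.04·(-0.67430)) = -5.226 rad/s; magnitude 5.226 rad/s.

5.23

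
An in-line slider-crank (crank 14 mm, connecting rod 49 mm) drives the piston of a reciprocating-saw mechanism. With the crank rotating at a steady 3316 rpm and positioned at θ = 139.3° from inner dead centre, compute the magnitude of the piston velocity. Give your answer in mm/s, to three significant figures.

2470

ω = 2π·3316/60 = 347.3 rad/s
For an in-line slider-crank, x = r cosθ + √(L² − r² sin²θ), so v = −rω sinθ·[1 + r cosθ/√(L² − r² sin²θ)].
With r = 0.014 m, L = 0.049 m, θ = 139.3°: √(L² − r² sin²θ) = 0.048142 m.
v = −0.014·347.3·0.65210·[1 + 0.014·-0.75813/0.048142] = -2.4713 m/s.
|v| = 2.4713 m/s = 2471.3 mm/s.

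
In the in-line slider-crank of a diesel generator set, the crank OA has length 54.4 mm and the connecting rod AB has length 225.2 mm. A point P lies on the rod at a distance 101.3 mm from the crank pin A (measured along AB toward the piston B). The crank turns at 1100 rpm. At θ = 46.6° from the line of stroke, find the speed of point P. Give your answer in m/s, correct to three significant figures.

ω = 115.2 rad/s.  Crank-pin speed |V_A| = rω = 6.2664 m/s, perpendicular to OA.
Rod angle: sinφ = −(r/L) sinθ ⇒ φ = -10.109°; ω_rod = −rω cosθ/√(L²−r²sin²θ) = -19.42 rad/s.
V_P = V_A + ω_rod × AP, with AP = 0.1013 m along the rod.
Components: V_Px = −rω sinθ − a·ω_rod·sinφ = -4.8983 m/s;  V_Py = rω cosθ + a·ω_rod·cosφ = +2.3688 m/s.
|V_P| = √(V_Px² + V_Py²) = 5.441 m/s.

5.44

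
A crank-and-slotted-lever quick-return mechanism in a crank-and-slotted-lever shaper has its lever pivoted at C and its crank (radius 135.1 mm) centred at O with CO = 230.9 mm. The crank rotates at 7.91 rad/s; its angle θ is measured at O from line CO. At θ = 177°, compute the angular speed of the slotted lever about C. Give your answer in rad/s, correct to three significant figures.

11.0

ω = 7.91 rad/s
Crank pin A relative to C: A = (d + r cosθ, r sinθ); lever angle φ = atan2(r sinθ, d + r cosθ).
Differentiating tanφ: φ̇ = rω(d cosθ + r)/(d² + r² + 2dr cosθ).
d² + r² + 2dr cosθ = |CA|² = 0.00926314 m²;  d cosθ + r = -0.095484 m.
|ω_lever| = |0.1351·7.91·-0.095484| / 0.00926314 = 11.015 rad/s.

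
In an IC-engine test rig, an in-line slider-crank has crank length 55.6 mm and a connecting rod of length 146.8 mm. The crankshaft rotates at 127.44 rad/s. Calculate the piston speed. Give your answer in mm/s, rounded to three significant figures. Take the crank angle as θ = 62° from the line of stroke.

ω = 127.4 rad/s
For an in-line slider-crank, x = r cosθ + √(L² − r² sin²θ), so v = −rω sinθ·[1 + r cosθ/√(L² − r² sin²θ)].
With r = 0.0556 m, L = 0.1468 m, θ = 62°: √(L² − r² sin²θ) = 0.13835 m.
v = −0.0556·127.4·0.88295·[1 + 0.0556·0.46947/0.13835] = -7.4367 m/s.
|v| = 7.4367 m/s = 7436.7 mm/s.

7440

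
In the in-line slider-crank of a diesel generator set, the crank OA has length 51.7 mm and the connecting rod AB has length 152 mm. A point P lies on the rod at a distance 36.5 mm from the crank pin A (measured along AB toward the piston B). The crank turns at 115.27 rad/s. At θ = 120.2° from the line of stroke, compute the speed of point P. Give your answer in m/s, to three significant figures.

5.43

ω = 115.3 rad/s.  Crank-pin speed |V_A| = rω = 5.9595 m/s, perpendicular to OA.
Rod angle: sinφ = −(r/L) sinθ ⇒ φ = -17.096°; ω_rod = −rω cosθ/√(L²−r²sin²θ) = +20.634 rad/s.
V_P = V_A + ω_rod × AP, with AP = 0.0365 m along the rod.
Components: V_Px = −rω sinθ − a·ω_rod·sinφ = -4.9292 m/s;  V_Py = rω cosθ + a·ω_rod·cosφ = -2.2779 m/s.
|V_P| = √(V_Px² + V_Py²) = 5.4301 m/s.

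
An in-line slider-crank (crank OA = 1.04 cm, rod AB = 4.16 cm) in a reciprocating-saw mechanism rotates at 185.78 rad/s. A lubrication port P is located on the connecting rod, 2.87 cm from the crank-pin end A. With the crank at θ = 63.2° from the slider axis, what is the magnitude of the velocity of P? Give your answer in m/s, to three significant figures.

1.88

ω = 185.8 rad/s.  Crank-pin speed |V_A| = rω = 1.9321 m/s, perpendicular to OA.
Rod angle: sinφ = −(r/L) sinθ ⇒ φ = -12.894°; ω_rod = −rω cosθ/√(L²−r²sin²θ) = -21.483 rad/s.
V_P = V_A + ω_rod × AP, with AP = 0.0287 m along the rod.
Components: V_Px = −rω sinθ − a·ω_rod·sinφ = -1.8622 m/s;  V_Py = rω cosθ + a·ω_rod·cosφ = +0.27014 m/s.
|V_P| = √(V_Px² + V_Py²) = 1.8816 m/s.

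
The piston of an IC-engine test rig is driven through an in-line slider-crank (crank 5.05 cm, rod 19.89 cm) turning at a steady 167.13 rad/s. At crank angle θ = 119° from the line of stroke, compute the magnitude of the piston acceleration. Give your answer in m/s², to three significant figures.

ω = 167.1 rad/s
x(θ) = r cosθ + √(L² − r² sin²θ); with ω constant, a = ω²·d²x/dθ².
d²x/dθ² = −r cosθ − r²(cos2θ)/√u − r⁴ sin²2θ/(4u^{3/2}),  u = L² − r² sin²θ = 0.0376104 m².
Substituting r = 0.0505 m, L = 0.1989 m, θ = 119°: d²x/dθ² = +0.031291 m.
a = ω²·d²x/dθ² = (167.1)²·(+0.031291) = +874.04 m/s²;  |a| = 874.04 m/s².

874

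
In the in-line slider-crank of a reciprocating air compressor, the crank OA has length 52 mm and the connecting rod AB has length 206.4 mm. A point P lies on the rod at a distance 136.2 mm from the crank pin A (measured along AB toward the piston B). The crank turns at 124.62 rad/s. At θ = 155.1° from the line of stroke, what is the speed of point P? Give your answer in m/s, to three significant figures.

3.06

ω = 124.6 rad/s.  Crank-pin speed |V_A| = rω = 6.4802 m/s, perpendicular to OA.
Rod angle: sinφ = −(r/L) sinθ ⇒ φ = -6.089°; ω_rod = −rω cosθ/√(L²−r²sin²θ) = +28.64 rad/s.
V_P = V_A + ω_rod × AP, with AP = 0.1362 m along the rod.
Components: V_Px = −rω sinθ − a·ω_rod·sinφ = -2.3146 m/s;  V_Py = rω cosθ + a·ω_rod·cosφ = -1.9992 m/s.
|V_P| = √(V_Px² + V_Py²) = 3.0585 m/s.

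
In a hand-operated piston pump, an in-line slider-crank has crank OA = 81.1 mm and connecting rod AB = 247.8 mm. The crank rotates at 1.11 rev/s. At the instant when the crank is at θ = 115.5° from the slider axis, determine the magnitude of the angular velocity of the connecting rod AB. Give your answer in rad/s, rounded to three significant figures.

1.03

ω = 6.974 rad/s (converted from 1.11 rev/s).
The rod makes angle φ with the slider axis where L sinφ = r sinθ; differentiating, L cosφ·φ̇ = r ω cosθ.
L cosφ = √(L² − r² sin²θ) = 0.23674 m.
|ω_rod| = r ω |cosθ| / √(L² − r² sin²θ) = 0.0811·6.974·0.43051/0.23674 = 1.0286 rad/s.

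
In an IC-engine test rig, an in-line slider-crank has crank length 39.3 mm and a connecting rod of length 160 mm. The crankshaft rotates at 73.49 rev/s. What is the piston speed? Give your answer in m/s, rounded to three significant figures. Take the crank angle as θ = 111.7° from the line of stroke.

ω = 2π·73.5 = 461.8 rad/s
For an in-line slider-crank, x = r cosθ + √(L² − r² sin²θ), so v = −rω sinθ·[1 + r cosθ/√(L² − r² sin²θ)].
With r = 0.0393 m, L = 0.16 m, θ = 111.7°: √(L² − r² sin²θ) = 0.15578 m.
v = −0.0393·461.8·0.92913·[1 + 0.0393·-0.36975/0.15578] = -15.288 m/s.
|v| = 15.288 m/s.

15.3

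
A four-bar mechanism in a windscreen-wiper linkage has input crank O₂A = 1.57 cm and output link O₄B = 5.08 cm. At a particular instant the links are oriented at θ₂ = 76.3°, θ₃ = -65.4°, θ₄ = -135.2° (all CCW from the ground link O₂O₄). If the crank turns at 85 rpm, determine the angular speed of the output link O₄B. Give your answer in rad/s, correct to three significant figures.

1.82

ω₂ = 8.901 rad/s (from 85 rpm).
Differentiating the loop-closure r₂e^{iθ₂}+r₃e^{iθ₃}=r₁+r₄e^{iθ₄} gives r₂ω₂e^{iθ₂}+r₃ω₃e^{iθ₃}=r₄ω₄e^{iθ₄}.
Eliminating the other unknown: ω₄ = r₂ω₂ sin(θ₂−θ₃) / [r₄ sin(θ₄−θ₃)].
Numerator sine = +0.61978; denominator sine = -0.93849.
Result = 0.0157·8.901·(+0.61978) / (0.0508·(-0.93849)) = -1.8167 rad/s; magnitude 1.8167 rad/s.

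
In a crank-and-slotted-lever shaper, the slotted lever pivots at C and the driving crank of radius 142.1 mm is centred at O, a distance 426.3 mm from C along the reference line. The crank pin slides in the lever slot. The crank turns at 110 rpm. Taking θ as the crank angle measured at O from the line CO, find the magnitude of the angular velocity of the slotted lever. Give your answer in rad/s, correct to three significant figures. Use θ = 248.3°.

ω = 11.52 rad/s (from 110 rpm).
Crank pin A relative to C: A = (d + r cosθ, r sinθ); lever angle φ = atan2(r sinθ, d + r cosθ).
Differentiating tanφ: φ̇ = rω(d cosθ + r)/(d² + r² + 2dr cosθ).
d² + r² + 2dr cosθ = |CA|² = 0.157128 m²;  d cosθ + r = -0.015523 m.
|ω_lever| = |0.1421·11.52·-0.015523| / 0.157128 = 0.16171 rad/s.

0.162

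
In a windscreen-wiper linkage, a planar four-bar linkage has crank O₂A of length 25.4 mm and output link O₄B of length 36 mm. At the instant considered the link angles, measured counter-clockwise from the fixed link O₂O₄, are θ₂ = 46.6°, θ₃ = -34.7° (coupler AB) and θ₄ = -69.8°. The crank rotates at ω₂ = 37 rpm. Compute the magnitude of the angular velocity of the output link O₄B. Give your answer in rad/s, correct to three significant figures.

4.70

ω₂ = 3.875 rad/s (from 37 rpm).
Differentiating the loop-closure r₂e^{iθ₂}+r₃e^{iθ₃}=r₁+r₄e^{iθ₄} gives r₂ω₂e^{iθ₂}+r₃ω₃e^{iθ₃}=r₄ω₄e^{iθ₄}.
Eliminating the other unknown: ω₄ = r₂ω₂ sin(θ₂−θ₃) / [r₄ sin(θ₄−θ₃)].
Numerator sine = +0.98849; denominator sine = -0.57501.
Result = 0.0254·3.875·(+0.98849) / (0.036·(-0.57501)) = -4.6996 rad/s; magnitude 4.6996 rad/s.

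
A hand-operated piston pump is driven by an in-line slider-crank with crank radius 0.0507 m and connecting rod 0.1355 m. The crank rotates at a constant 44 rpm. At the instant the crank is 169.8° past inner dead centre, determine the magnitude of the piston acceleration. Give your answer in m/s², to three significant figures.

ω = 2π·44/60 = 4.608 rad/s
x(θ) = r cosθ + √(L² − r² sin²θ); with ω constant, a = ω²·d²x/dθ².
d²x/dθ² = −r cosθ − r²(cos2θ)/√u − r⁴ sin²2θ/(4u^{3/2}),  u = L² − r² sin²θ = 0.0182796 m².
Substituting r = 0.0507 m, L = 0.1355 m, θ = 169.8°: d²x/dθ² = +0.031998 m.
a = ω²·d²x/dθ² = (4.608)²·(+0.031998) = +0.67933 m/s²;  |a| = 0.67933 m/s².

0.679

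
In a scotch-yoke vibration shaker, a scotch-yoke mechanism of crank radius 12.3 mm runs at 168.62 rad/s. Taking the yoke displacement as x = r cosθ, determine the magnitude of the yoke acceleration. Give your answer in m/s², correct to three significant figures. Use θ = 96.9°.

42.0

ω = 168.6 rad/s
x = r cosθ ⇒ ẍ = −rω² cosθ (ω constant).
|a| = rω²|cosθ| = 0.0123·(168.6)²·|cos 96.9°| = 42.015 m/s².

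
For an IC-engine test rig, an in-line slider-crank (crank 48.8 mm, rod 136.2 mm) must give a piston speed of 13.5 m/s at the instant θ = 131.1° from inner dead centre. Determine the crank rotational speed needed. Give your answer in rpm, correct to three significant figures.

4640

For an in-line slider-crank, |v_piston| = rω|sinθ|·[1 + r cosθ/√(L² − r² sin²θ)].
With r = 0.0488 m, L = 0.1362 m, θ = 131.1°: the bracketed kinematic factor |dx/dθ| = 0.027778 m.
ω = v/|dx/dθ| = 13.5/0.027778 = 485.99 rad/s.
N = 60ω/(2π) = 4640.9 rpm.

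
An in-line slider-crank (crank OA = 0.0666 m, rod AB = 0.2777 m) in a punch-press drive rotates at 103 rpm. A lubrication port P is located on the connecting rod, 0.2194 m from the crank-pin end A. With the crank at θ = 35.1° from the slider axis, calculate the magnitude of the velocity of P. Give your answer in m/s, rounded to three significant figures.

0.493

ω = 10.79 rad/s.  Crank-pin speed |V_A| = rω = 0.71836 m/s, perpendicular to OA.
Rod angle: sinφ = −(r/L) sinθ ⇒ φ = -7.926°; ω_rod = −rω cosθ/√(L²−r²sin²θ) = -2.1368 rad/s.
V_P = V_A + ω_rod × AP, with AP = 0.2194 m along the rod.
Components: V_Px = −rω sinθ − a·ω_rod·sinφ = -0.47771 m/s;  V_Py = rω cosθ + a·ω_rod·cosφ = +0.12339 m/s.
|V_P| = √(V_Px² + V_Py²) = 0.49339 m/s.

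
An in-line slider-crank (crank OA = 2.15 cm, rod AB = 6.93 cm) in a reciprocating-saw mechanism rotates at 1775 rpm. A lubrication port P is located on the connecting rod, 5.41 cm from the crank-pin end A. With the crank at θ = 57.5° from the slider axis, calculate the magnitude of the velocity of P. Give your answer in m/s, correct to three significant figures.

ω = 185.9 rad/s.  Crank-pin speed |V_A| = rω = 3.9964 m/s, perpendicular to OA.
Rod angle: sinφ = −(r/L) sinθ ⇒ φ = -15.168°; ω_rod = −rω cosθ/√(L²−r²sin²θ) = -32.103 rad/s.
V_P = V_A + ω_rod × AP, with AP = 0.0541 m along the rod.
Components: V_Px = −rω sinθ − a·ω_rod·sinφ = -3.8249 m/s;  V_Py = rω cosθ + a·ω_rod·cosφ = +0.47097 m/s.
|V_P| = √(V_Px² + V_Py²) = 3.8538 m/s.

3.85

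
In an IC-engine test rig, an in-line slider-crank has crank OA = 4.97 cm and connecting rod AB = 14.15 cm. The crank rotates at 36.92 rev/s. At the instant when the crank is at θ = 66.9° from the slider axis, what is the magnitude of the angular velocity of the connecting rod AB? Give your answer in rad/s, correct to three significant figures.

33.8

ω = 232 rad/s (converted from 36.92 rev/s).
The rod makes angle φ with the slider axis where L sinφ = r sinθ; differentiating, L cosφ·φ̇ = r ω cosθ.
L cosφ = √(L² − r² sin²θ) = 0.13391 m.
|ω_rod| = r ω |cosθ| / √(L² − r² sin²θ) = 0.0497·232·0.39234/0.13391 = 33.778 rad/s.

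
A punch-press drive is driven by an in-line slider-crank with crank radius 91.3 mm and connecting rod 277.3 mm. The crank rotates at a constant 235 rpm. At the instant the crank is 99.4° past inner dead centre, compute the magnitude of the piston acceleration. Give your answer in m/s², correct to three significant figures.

ω = 2π·235/60 = 24.61 rad/s
x(θ) = r cosθ + √(L² − r² sin²θ); with ω constant, a = ω²·d²x/dθ².
d²x/dθ² = −r cosθ − r²(cos2θ)/√u − r⁴ sin²2θ/(4u^{3/2}),  u = L² − r² sin²θ = 0.068782 m².
Substituting r = 0.0913 m, L = 0.2773 m, θ = 99.4°: d²x/dθ² = +0.0449 m.
a = ω²·d²x/dθ² = (24.61)²·(+0.0449) = +27.192 m/s²;  |a| = 27.192 m/s².

27.2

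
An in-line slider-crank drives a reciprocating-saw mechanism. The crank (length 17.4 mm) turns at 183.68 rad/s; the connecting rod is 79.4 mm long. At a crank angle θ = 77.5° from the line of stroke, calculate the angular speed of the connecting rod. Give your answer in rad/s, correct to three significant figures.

ω = 183.7 rad/s
The rod makes angle φ with the slider axis where L sinφ = r sinθ; differentiating, L cosφ·φ̇ = r ω cosθ.
L cosφ = √(L² − r² sin²θ) = 0.077561 m.
|ω_rod| = r ω |cosθ| / √(L² − r² sin²θ) = 0.0174·183.7·0.21644/0.077561 = 8.9187 rad/s.

8.92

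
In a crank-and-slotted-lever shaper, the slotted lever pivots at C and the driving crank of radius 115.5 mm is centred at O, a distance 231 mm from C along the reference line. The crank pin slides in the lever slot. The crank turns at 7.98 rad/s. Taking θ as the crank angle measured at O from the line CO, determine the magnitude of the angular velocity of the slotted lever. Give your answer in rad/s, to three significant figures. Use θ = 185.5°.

ω = 7.98 rad/s
Crank pin A relative to C: A = (d + r cosθ, r sinθ); lever angle φ = atan2(r sinθ, d + r cosθ).
Differentiating tanφ: φ̇ = rω(d cosθ + r)/(d² + r² + 2dr cosθ).
d² + r² + 2dr cosθ = |CA|² = 0.0135859 m²;  d cosθ + r = -0.11444 m.
|ω_lever| = |0.1155·7.98·-0.11444| / 0.0135859 = 7.7636 rad/s.

7.76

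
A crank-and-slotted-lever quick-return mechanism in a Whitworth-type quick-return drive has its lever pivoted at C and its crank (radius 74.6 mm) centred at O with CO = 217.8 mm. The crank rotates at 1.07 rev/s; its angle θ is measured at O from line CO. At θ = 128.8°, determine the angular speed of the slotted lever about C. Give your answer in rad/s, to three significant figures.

0.951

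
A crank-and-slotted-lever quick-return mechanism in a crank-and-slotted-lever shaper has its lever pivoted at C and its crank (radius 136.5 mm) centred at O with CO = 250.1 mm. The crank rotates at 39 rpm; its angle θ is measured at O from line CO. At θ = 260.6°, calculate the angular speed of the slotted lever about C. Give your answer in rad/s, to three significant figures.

0.761

ω = 4.084 rad/s (from 39 rpm).
Crank pin A relative to C: A = (d + r cosθ, r sinθ); lever angle φ = atan2(r sinθ, d + r cosθ).
Differentiating tanφ: φ̇ = rω(d cosθ + r)/(d² + r² + 2dr cosθ).
d² + r² + 2dr cosθ = |CA|² = 0.0700308 m²;  d cosθ + r = +0.095652 m.
|ω_lever| = |0.1365·4.084·+0.095652| / 0.0700308 = 0.76143 rad/s.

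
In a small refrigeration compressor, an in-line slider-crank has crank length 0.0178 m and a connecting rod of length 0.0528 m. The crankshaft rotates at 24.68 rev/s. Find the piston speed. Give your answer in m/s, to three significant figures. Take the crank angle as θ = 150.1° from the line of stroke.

0.968

ω = 2π·24.7 = 155.1 rad/s
For an in-line slider-crank, x = r cosθ + √(L² − r² sin²θ), so v = −rω sinθ·[1 + r cosθ/√(L² − r² sin²θ)].
With r = 0.0178 m, L = 0.0528 m, θ = 150.1°: √(L² − r² sin²θ) = 0.052049 m.
v = −0.0178·155.1·0.49849·[1 + 0.0178·-0.86690/0.052049] = -0.96802 m/s.
|v| = 0.96802 m/s.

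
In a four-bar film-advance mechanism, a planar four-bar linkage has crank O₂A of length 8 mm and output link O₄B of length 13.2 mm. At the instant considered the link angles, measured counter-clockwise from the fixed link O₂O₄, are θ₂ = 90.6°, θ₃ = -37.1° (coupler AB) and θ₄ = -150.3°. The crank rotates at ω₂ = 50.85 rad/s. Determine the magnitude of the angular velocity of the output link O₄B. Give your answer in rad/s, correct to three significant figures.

ω₂ = 50.85 rad/s
Differentiating the loop-closure r₂e^{iθ₂}+r₃e^{iθ₃}=r₁+r₄e^{iθ₄} gives r₂ω₂e^{iθ₂}+r₃ω₃e^{iθ₃}=r₄ω₄e^{iθ₄}.
Eliminating the other unknown: ω₄ = r₂ω₂ sin(θ₂−θ₃) / [r₄ sin(θ₄−θ₃)].
Numerator sine = +0.79122; denominator sine = -0.91914.
Result = 0.008·50.85·(+0.79122) / (0.0132·(-0.91914)) = -26.529 rad/s; magnitude 26.529 rad/s.

26.5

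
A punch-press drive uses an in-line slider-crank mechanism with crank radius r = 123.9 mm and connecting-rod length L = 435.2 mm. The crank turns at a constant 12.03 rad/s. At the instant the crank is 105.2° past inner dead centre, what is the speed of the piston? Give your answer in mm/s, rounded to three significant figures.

ω = 12.03 rad/s
For an in-line slider-crank, x = r cosθ + √(L² − r² sin²θ), so v = −rω sinθ·[1 + r cosθ/√(L² − r² sin²θ)].
With r = 0.1239 m, L = 0.4352 m, θ = 105.2°: √(L² − r² sin²θ) = 0.41845 m.
v = −0.1239·12.03·0.96502·[1 + 0.1239·-0.26219/0.41845] = -1.3267 m/s.
|v| = 1.3267 m/s = 1326.7 mm/s.

1330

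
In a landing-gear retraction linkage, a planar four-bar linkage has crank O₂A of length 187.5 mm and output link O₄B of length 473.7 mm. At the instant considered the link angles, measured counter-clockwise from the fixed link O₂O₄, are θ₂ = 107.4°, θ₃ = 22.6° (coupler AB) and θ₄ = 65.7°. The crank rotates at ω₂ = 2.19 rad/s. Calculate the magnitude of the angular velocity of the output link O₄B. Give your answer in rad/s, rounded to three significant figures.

ω₂ = 2.19 rad/s
Differentiating the loop-closure r₂e^{iθ₂}+r₃e^{iθ₃}=r₁+r₄e^{iθ₄} gives r₂ω₂e^{iθ₂}+r₃ω₃e^{iθ₃}=r₄ω₄e^{iθ₄}.
Eliminating the other unknown: ω₄ = r₂ω₂ sin(θ₂−θ₃) / [r₄ sin(θ₄−θ₃)].
Numerator sine = +0.99588; denominator sine = +0.68327.
Result = 0.1875·2.19·(+0.99588) / (0.4737·(+0.68327)) = +1.2634 rad/s; magnitude 1.2634 rad/s.

1.26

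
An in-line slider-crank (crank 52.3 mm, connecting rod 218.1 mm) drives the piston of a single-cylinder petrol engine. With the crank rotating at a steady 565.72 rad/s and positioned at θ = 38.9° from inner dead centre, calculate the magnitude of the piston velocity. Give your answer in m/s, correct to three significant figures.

ω = 565.7 rad/s
For an in-line slider-crank, x = r cosθ + √(L² − r² sin²θ), so v = −rω sinθ·[1 + r cosθ/√(L² − r² sin²θ)].
With r = 0.0523 m, L = 0.2181 m, θ = 38.9°: √(L² − r² sin²θ) = 0.21561 m.
v = −0.0523·565.7·0.62796·[1 + 0.0523·0.77824/0.21561] = -22.087 m/s.
|v| = 22.087 m/s.

22.1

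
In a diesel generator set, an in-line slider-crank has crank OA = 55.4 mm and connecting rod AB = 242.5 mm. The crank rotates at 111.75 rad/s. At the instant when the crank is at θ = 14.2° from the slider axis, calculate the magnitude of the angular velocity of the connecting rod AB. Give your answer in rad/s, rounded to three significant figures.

ω = 111.8 rad/s
The rod makes angle φ with the slider axis where L sinφ = r sinθ; differentiating, L cosφ·φ̇ = r ω cosθ.
L cosφ = √(L² − r² sin²θ) = 0.24212 m.
|ω_rod| = r ω |cosθ| / √(L² − r² sin²θ) = 0.0554·111.8·0.96945/0.24212 = 24.789 rad/s.

24.8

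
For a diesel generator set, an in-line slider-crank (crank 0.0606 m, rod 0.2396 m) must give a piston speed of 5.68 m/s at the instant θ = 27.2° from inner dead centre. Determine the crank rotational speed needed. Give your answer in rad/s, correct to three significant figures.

For an in-line slider-crank, |v_piston| = rω|sinθ|·[1 + r cosθ/√(L² − r² sin²θ)].
With r = 0.0606 m, L = 0.2396 m, θ = 27.2°: the bracketed kinematic factor |dx/dθ| = 0.033973 m.
ω = v/|dx/dθ| = 5.68/0.033973 = 167.19 rad/s.

167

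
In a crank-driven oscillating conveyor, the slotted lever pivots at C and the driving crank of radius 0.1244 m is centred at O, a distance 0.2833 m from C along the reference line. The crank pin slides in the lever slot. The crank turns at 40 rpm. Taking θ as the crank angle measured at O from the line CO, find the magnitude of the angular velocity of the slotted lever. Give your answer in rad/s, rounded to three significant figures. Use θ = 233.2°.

0.441

ω = 4.189 rad/s (from 40 rpm).
Crank pin A relative to C: A = (d + r cosθ, r sinθ); lever angle φ = atan2(r sinθ, d + r cosθ).
Differentiating tanφ: φ̇ = rω(d cosθ + r)/(d² + r² + 2dr cosθ).
d² + r² + 2dr cosθ = |CA|² = 0.053512 m²;  d cosθ + r = -0.045303 m.
|ω_lever| = |0.1244·4.189·-0.045303| / 0.053512 = 0.44115 rad/s.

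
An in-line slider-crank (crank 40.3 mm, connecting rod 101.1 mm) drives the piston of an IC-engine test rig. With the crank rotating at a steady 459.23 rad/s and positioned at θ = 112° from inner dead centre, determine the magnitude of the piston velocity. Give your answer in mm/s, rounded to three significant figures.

ω = 459.2 rad/s
For an in-line slider-crank, x = r cosθ + √(L² − r² sin²θ), so v = −rω sinθ·[1 + r cosθ/√(L² − r² sin²θ)].
With r = 0.0403 m, L = 0.1011 m, θ = 112°: √(L² − r² sin²θ) = 0.093942 m.
v = −0.0403·459.2·0.92718·[1 + 0.0403·-0.37461/0.093942] = -14.402 m/s.
|v| = 14.402 m/s = 14402 mm/s.

14400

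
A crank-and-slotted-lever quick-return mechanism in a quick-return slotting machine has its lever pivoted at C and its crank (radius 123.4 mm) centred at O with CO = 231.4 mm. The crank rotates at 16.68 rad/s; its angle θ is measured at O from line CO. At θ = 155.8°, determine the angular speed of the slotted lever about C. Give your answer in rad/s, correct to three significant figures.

ω = 16.68 rad/s
Crank pin A relative to C: A = (d + r cosθ, r sinθ); lever angle φ = atan2(r sinθ, d + r cosθ).
Differentiating tanφ: φ̇ = rω(d cosθ + r)/(d² + r² + 2dr cosθ).
d² + r² + 2dr cosθ = |CA|² = 0.0166828 m²;  d cosθ + r = -0.087665 m.
|ω_lever| = |0.1234·16.68·-0.087665| / 0.0166828 = 10.816 rad/s.

10.8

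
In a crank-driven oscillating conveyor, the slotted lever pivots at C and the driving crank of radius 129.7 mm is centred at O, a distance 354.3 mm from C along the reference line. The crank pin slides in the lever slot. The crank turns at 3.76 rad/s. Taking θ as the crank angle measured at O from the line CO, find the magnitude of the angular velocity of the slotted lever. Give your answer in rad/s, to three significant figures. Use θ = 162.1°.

1.84

ω = 3.76 rad/s
Crank pin A relative to C: A = (d + r cosθ, r sinθ); lever angle φ = atan2(r sinθ, d + r cosθ).
Differentiating tanφ: φ̇ = rω(d cosθ + r)/(d² + r² + 2dr cosθ).
d² + r² + 2dr cosθ = |CA|² = 0.0548939 m²;  d cosθ + r = -0.20745 m.
|ω_lever| = |0.1297·3.76·-0.20745| / 0.0548939 = 1.843 rad/s.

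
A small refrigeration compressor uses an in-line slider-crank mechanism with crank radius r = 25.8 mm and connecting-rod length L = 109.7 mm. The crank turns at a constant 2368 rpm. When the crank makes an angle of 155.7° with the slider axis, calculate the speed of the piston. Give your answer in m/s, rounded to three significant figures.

2.07

ω = 2π·2368/60 = 248 rad/s
For an in-line slider-crank, x = r cosθ + √(L² − r² sin²θ), so v = −rω sinθ·[1 + r cosθ/√(L² − r² sin²θ)].
With r = 0.0258 m, L = 0.1097 m, θ = 155.7°: √(L² − r² sin²θ) = 0.10919 m.
v = −0.0258·248·0.41151·[1 + 0.0258·-0.91140/0.10919] = -2.0658 m/s.
|v| = 2.0658 m/s.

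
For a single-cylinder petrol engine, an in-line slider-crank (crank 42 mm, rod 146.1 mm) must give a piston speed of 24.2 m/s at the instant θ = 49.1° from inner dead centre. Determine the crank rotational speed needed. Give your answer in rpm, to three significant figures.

6100

For an in-line slider-crank, |v_piston| = rω|sinθ|·[1 + r cosθ/√(L² − r² sin²θ)].
With r = 0.042 m, L = 0.1461 m, θ = 49.1°: the bracketed kinematic factor |dx/dθ| = 0.037867 m.
ω = v/|dx/dθ| = 24.2/0.037867 = 639.07 rad/s.
N = 60ω/(2π) = 6102.7 rpm.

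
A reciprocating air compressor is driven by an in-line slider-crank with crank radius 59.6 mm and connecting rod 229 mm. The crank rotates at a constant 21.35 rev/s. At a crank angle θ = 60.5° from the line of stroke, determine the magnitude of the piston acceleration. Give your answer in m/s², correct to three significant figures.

ω = 2π·21.4 = 134.1 rad/s
x(θ) = r cosθ + √(L² − r² sin²θ); with ω constant, a = ω²·d²x/dθ².
d²x/dθ² = −r cosθ − r²(cos2θ)/√u − r⁴ sin²2θ/(4u^{3/2}),  u = L² − r² sin²θ = 0.0497502 m².
Substituting r = 0.0596 m, L = 0.229 m, θ = 60.5°: d²x/dθ² = -0.021355 m.
a = ω²·d²x/dθ² = (134.1)²·(-0.021355) = -384.29 m/s²;  |a| = 384.29 m/s².

384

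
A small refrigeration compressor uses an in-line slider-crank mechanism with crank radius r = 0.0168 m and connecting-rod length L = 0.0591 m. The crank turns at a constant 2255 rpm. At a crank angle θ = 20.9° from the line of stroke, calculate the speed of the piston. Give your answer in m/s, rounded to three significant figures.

ω = 2π·2255/60 = 236.1 rad/s
For an in-line slider-crank, x = r cosθ + √(L² − r² sin²θ), so v = −rω sinθ·[1 + r cosθ/√(L² − r² sin²θ)].
With r = 0.0168 m, L = 0.0591 m, θ = 20.9°: √(L² − r² sin²θ) = 0.058795 m.
v = −0.0168·236.1·0.35674·[1 + 0.0168·0.93420/0.058795] = -1.793 m/s.
|v| = 1.793 m/s.

1.79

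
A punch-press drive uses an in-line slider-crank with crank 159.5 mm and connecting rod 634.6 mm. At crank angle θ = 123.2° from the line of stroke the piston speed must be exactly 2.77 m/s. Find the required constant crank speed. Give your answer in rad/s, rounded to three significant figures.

24.2

For an in-line slider-crank, |v_piston| = rω|sinθ|·[1 + r cosθ/√(L² − r² sin²θ)].
With r = 0.1595 m, L = 0.6346 m, θ = 123.2°: the bracketed kinematic factor |dx/dθ| = 0.11468 m.
ω = v/|dx/dθ| = 2.77/0.11468 = 24.155 rad/s.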